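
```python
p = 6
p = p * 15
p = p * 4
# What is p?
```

Trace:
`p = 6` → p = 6
`p = p * 15` → p = 90
`p = p * 4` → p = 360
So p = 360

Answer: 360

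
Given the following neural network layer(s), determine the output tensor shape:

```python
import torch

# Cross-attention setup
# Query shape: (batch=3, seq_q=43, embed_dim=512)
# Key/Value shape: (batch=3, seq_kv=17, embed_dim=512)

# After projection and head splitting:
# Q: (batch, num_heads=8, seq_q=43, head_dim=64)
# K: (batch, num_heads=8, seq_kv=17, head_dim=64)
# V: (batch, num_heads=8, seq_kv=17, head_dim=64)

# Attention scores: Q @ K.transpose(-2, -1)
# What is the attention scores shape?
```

Input: (3, 43, 512) -> Output: (3, 8, 43, 17)

Answer: (3, 8, 43, 17)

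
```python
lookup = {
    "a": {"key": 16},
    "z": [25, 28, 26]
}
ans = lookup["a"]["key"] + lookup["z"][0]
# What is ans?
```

Trace:
`lookup = { ...` → lookup = {'a': {'key': 16}, 'z': [25, 28, 26]}
`ans = lookup["a"]["key"] + lookup["z"][0]` → ans = 41
So ans = 41

Answer: 41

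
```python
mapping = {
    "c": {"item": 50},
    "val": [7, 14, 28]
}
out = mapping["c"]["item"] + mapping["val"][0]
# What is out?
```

Trace:
`mapping = { ...` → mapping = {'c': {'item': 50}, 'val': [7, 14, 28]}
`out = mapping["c"]["item"] + mapping["val"][0]` → out = 57
So out = 57

Answer: 57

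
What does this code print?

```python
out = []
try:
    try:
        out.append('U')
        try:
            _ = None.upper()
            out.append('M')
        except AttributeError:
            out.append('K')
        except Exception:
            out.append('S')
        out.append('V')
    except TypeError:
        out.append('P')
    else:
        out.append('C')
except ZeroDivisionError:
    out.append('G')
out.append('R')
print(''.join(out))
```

Execution trace: 'U' (try body) → 'K' (inner except AttributeError) → 'V' (try body, no exception) → 'C' (else) → 'R' (after the try/except). Output: UKVCR

Answer: UKVCR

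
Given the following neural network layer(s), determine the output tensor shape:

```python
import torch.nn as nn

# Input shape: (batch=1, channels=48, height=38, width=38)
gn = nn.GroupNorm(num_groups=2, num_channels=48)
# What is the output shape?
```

Input: (1, 48, 38, 38) -> Output: (1, 48, 38, 38)

Answer: (1, 48, 38, 38)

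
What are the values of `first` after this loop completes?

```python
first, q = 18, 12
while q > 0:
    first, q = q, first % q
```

GCD of 18 and 12
`first` takes the values: 18 → 12 → 6

Answer: 6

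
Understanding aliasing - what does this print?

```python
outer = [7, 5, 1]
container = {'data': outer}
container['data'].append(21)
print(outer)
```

Key concept: dict holds reference to list.
Step by step:
`outer = [7, 5, 1]` → outer = [7, 5, 1]
`container = {'data': outer}` → container = {'data': [7, 5, 1]}
`container['data'].append(21)` → outer = [7, 5, 1, 21]; container = {'data': [7, 5, 1, 21]}
`print(outer)` → prints [7, 5, 1, 21]

Answer: [7, 5, 1, 21]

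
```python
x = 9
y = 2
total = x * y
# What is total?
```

Trace:
`x = 9` → x = 9
`y = 2` → y = 2
`total = x * y` → total = 18
So total = 18

Answer: 18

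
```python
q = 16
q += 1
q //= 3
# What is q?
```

Trace:
`q = 16` → q = 16
`q += 1` → q = 17
`q //= 3` → q = 5
So q = 5

Answer: 5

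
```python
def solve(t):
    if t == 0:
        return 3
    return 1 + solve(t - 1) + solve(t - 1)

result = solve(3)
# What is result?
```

solve(t) = 1 + 2·solve(t-1), solve(0)=3. Closed form: (3+1)·2^3 - 1 = 31.

Answer: 31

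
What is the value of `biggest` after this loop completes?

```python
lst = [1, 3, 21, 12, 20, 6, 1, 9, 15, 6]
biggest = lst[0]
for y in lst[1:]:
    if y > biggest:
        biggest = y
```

Maximum of [1, 3, 21, 12, 20, 6, 1, 9, 15, 6]
`biggest` takes the values: 1 → 3 → 21

Answer: 21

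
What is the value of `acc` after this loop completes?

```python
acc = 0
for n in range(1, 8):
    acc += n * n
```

Sum of squares 1² to 7² = 140
`acc` takes the values: 0 → 1 → 5 → 14 → 30 → 55 → 91 → 140

Answer: 140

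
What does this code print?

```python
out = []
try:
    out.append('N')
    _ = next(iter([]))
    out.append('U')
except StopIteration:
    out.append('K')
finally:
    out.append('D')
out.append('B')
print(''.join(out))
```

Execution trace: 'N' (try body) → 'K' (except StopIteration) → 'D' (finally) → 'B' (after the try/except). Output: NKDB

Answer: NKDB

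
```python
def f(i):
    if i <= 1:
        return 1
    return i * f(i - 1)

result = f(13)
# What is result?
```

f(13) = 13 * 12 * 11 * 10 * 9 * 8 * 7 * 6 * 5 * 4 * 3 * 2 * 1 = 6227020800

Answer: 6227020800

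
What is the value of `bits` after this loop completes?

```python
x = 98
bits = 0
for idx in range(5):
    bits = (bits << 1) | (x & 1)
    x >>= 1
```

Reverse lowest 5 bits of 98
`bits` takes the values: 0 → 1 → 2 → 4 → 8

Answer: 8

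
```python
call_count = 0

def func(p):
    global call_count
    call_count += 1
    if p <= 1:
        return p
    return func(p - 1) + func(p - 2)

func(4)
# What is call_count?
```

Calls(p) = 1 + Calls(p-1) + Calls(p-2); Calls(0)=Calls(1)=1. For p=4 this gives 9.

Answer: 9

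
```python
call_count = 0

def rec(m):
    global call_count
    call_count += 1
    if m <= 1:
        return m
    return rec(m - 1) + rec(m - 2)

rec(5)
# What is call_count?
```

Calls(m) = 1 + Calls(m-1) + Calls(m-2); Calls(0)=Calls(1)=1. For m=5 this gives 15.

Answer: 15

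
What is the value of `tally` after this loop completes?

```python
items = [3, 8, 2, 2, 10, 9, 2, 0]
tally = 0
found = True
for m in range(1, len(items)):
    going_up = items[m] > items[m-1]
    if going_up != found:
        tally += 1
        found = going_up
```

Count direction changes in [3, 8, 2, 2, 10, 9, 2, 0]
`tally` takes the values: 0 → 1 → 2 → 3

Answer: 3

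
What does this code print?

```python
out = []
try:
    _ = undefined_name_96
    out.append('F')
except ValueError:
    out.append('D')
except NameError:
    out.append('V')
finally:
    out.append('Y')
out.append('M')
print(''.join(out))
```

Execution trace: 'V' (except NameError) → 'Y' (finally) → 'M' (after the try/except). Output: VYM

Answer: VYM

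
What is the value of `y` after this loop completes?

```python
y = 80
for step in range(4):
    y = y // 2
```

Halve 4 times: 80 // 2^4 = 5
`y` takes the values: 80 → 40 → 20 → 10 → 5

Answer: 5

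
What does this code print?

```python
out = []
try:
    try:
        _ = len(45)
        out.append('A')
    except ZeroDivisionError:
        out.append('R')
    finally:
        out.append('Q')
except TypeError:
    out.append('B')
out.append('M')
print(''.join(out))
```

Execution trace: 'Q' (finally) → 'B' (outer except TypeError) → 'M' (after the try/except). Output: QBM

Answer: QBM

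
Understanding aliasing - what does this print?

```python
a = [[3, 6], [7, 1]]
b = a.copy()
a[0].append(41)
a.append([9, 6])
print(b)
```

Key concept: shallow copy with nested lists.
Step by step:
`a = [[3, 6], [7, 1]]` → a = [[3, 6], [7, 1]]
`b = a.copy()` → b = [[3, 6], [7, 1]]
`a[0].append(41)` → a = [[3, 6, 41], [7, 1]]; b = [[3, 6, 41], [7, 1]]
`a.append([9, 6])` → a = [[3, 6, 41], [7, 1], [9, 6]]
`print(b)` → prints [[3, 6, 41], [7, 1]]

Answer: [[3, 6, 41], [7, 1]]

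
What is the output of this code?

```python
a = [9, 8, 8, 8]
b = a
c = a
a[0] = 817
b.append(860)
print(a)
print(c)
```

Key concept: multiple aliases.
Step by step:
`a = [9, 8, 8, 8]` → a = [9, 8, 8, 8]
`b = a` → b = [9, 8, 8, 8] (same object as a)
`c = a` → c = [9, 8, 8, 8] (same object as a, b)
`a[0] = 817` → a = [817, 8, 8, 8] (same object as b, c); b = [817, 8, 8, 8] (same object as a, c); c = [817, 8, 8, 8] (same object as a, b)
`b.append(860)` → a = [817, 8, 8, 8, 860] (same object as b, c); b = [817, 8, 8, 8, 860] (same object as a, c); c = [817, 8, 8, 8, 860] (same object as a, b)
`print(a)` → prints [817, 8, 8, 8, 860]
`print(c)` → prints [817, 8, 8, 8, 860]

Answer:
[817, 8, 8, 8, 860]
[817, 8, 8, 8, 860]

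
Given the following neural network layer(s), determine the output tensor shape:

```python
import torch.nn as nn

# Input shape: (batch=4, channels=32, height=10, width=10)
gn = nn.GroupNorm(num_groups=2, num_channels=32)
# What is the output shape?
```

Input: (4, 32, 10, 10) -> Output: (4, 32, 10, 10)

Answer: (4, 32, 10, 10)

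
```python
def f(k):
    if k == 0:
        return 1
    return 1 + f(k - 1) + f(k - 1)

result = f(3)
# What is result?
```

f(k) = 1 + 2·f(k-1), f(0)=1. Closed form: (1+1)·2^3 - 1 = 15.

Answer: 15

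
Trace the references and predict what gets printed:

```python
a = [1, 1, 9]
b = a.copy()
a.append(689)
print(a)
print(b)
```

Key concept: list.copy() creates independent copy.
Step by step:
`a = [1, 1, 9]` → a = [1, 1, 9]
`b = a.copy()` → b = [1, 1, 9]
`a.append(689)` → a = [1, 1, 9, 689]
`print(a)` → prints [1, 1, 9, 689]
`print(b)` → prints [1, 1, 9]

Answer:
[1, 1, 9, 689]
[1, 1, 9]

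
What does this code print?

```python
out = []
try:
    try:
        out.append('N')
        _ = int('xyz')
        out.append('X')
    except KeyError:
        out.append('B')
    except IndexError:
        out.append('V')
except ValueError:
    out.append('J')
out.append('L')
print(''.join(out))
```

Execution trace: 'N' (try body) → 'J' (outer except ValueError) → 'L' (after the try/except). Output: NJL

Answer: NJL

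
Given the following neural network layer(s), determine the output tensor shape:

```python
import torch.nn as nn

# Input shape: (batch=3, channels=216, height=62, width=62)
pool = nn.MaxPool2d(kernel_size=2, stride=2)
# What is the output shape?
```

Input: (3, 216, 62, 62) -> Output: (3, 216, 31, 31)

Answer: (3, 216, 31, 31)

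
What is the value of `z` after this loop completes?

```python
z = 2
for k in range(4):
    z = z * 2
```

Multiply by 2, 4 times: 2 * 2^4 = 32
`z` takes the values: 2 → 4 → 8 → 16 → 32

Answer: 32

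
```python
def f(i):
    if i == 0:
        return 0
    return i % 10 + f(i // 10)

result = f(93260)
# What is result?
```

Sum of digits of 93260: 0 + 6 + 2 + 3 + 9 = 20

Answer: 20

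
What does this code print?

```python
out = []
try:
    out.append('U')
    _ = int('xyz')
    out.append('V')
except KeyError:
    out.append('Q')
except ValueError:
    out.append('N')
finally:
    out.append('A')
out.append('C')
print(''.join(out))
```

Execution trace: 'U' (try body) → 'N' (except ValueError) → 'A' (finally) → 'C' (after the try/except). Output: UNAC

Answer: UNAC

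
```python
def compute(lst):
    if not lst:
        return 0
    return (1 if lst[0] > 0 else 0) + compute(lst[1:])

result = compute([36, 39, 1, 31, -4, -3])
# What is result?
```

Count of positive elements in [36, 39, 1, 31, -4, -3] = 4

Answer: 4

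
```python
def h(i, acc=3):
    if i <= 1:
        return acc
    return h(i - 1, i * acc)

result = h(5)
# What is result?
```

Accumulator trace (n, acc): (5, 3) -> (4, 15) -> (3, 60) -> (2, 180) -> (1, 360) -> return 360

Answer: 360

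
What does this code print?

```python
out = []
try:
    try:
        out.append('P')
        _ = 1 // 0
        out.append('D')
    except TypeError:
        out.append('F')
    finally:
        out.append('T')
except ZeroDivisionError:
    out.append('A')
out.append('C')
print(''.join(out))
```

Execution trace: 'P' (try body) → 'T' (finally) → 'A' (outer except ZeroDivisionError) → 'C' (after the try/except). Output: PTAC

Answer: PTAC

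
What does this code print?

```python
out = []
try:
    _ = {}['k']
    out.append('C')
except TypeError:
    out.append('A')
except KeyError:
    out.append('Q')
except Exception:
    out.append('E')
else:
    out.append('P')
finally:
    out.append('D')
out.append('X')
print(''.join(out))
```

Execution trace: 'Q' (except KeyError) → 'D' (finally) → 'X' (after the try/except). Output: QDX

Answer: QDX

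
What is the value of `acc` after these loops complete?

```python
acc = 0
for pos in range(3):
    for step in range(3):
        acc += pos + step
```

Sum of all pos+step for pos,step in 3x3
`acc` takes the values: 0 → 1 → 3 → 4 → 6 → 9 → 11 → 14 → 18

Answer: 18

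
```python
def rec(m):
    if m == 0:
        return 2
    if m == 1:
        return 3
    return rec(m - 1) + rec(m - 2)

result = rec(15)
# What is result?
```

Build up from base cases: rec(0)=2, rec(1)=3, rec(2)=5, rec(3)=8, rec(4)=13, rec(5)=21, rec(6)=34, ..., rec(15)=2584

Answer: 2584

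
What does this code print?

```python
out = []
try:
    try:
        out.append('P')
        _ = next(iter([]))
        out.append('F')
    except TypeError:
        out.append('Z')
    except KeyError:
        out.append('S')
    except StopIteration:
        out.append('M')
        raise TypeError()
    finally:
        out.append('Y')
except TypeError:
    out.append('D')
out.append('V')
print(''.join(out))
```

Execution trace: 'P' (inner try body) → 'M' (inner except StopIteration) → 'Y' (inner finally) → 'D' (outer except TypeError) → 'V' (after the try/except). Output: PMYDV

Answer: PMYDV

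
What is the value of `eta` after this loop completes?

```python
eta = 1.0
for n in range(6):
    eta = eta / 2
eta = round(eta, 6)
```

Halving LR 6 times: 1 / 2^6
`eta` takes the values: 1.0 → 0.5 → 0.25 → 0.125 → 0.0625 → 0.03125 → 0.015625

Answer: 0.015625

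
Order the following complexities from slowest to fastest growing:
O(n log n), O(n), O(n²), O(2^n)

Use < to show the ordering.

Ordered by growth rate: O(n) < O(n log n) < O(n²) < O(2^n)

Answer: O(n) < O(n log n) < O(n²) < O(2^n)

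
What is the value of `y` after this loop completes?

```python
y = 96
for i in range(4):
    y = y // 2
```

Halve 4 times: 96 // 2^4 = 6
`y` takes the values: 96 → 48 → 24 → 12 → 6

Answer: 6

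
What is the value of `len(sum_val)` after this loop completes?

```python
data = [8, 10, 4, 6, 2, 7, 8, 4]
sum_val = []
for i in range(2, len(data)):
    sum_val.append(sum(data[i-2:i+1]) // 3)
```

Number of 3-element averages
`sum_val` takes the values: [] → [7] → [7, 6] → [7, 6, 4] → [7, 6, 4, 5] → [7, 6, 4, 5, 5] → [7, 6, 4, 5, 5, 6]
So `len(sum_val)` = 6

Answer: 6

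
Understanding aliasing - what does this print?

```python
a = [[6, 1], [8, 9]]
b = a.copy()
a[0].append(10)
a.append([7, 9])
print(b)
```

Key concept: shallow copy with nested lists.
Step by step:
`a = [[6, 1], [8, 9]]` → a = [[6, 1], [8, 9]]
`b = a.copy()` → b = [[6, 1], [8, 9]]
`a[0].append(10)` → a = [[6, 1, 10], [8, 9]]; b = [[6, 1, 10], [8, 9]]
`a.append([7, 9])` → a = [[6, 1, 10], [8, 9], [7, 9]]
`print(b)` → prints [[6, 1, 10], [8, 9]]

Answer: [[6, 1, 10], [8, 9]]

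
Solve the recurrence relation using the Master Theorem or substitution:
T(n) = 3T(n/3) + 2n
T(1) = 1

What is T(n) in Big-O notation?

By Master Theorem: a=3, b=3, f(n)=2n. Since log_3(3) = 1 and f(n) = Θ(n^1), Case 2 applies. T(n) = O(n log n).

Answer: O(n log n)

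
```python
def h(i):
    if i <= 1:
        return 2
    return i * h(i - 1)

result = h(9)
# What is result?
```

h(9) = 9 * 8 * 7 * 6 * 5 * 4 * 3 * 2 * 2 = 725760

Answer: 725760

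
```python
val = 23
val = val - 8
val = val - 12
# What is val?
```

Trace:
`val = 23` → val = 23
`val = val - 8` → val = 15
`val = val - 12` → val = 3
So val = 3

Answer: 3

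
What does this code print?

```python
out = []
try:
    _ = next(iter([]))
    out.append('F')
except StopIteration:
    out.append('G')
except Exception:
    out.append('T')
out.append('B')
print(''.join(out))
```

Execution trace: 'G' (except StopIteration) → 'B' (after the try/except). Output: GB

Answer: GB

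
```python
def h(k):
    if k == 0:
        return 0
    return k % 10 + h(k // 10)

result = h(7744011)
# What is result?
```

Sum of digits of 7744011: 1 + 1 + 0 + 4 + 4 + 7 + 7 = 24

Answer: 24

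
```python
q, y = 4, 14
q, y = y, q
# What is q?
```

Trace:
`q, y = 4, 14` → q = 4; y = 14
`q, y = y, q` → q = 14; y = 4
So q = 14

Answer: 14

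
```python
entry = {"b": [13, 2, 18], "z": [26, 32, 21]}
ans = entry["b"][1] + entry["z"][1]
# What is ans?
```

Trace:
`entry = {"b": [13, 2, 18], "z": [26, 32, 21]}` → entry = {'b': [13, 2, 18], 'z': [26, 32, 21]}
`ans = entry["b"][1] + entry["z"][1]` → ans = 34
So ans = 34

Answer: 34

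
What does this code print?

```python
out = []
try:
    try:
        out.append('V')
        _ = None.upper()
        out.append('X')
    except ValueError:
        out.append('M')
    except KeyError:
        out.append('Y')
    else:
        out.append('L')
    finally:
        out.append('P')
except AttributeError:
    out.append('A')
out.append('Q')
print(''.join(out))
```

Execution trace: 'V' (try body) → 'P' (finally) → 'A' (outer except AttributeError) → 'Q' (after the try/except). Output: VPAQ

Answer: VPAQ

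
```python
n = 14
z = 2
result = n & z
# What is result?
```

Trace:
`n = 14` → n = 14
`z = 2` → z = 2
`result = n & z` → result = 2
So result = 2

Answer: 2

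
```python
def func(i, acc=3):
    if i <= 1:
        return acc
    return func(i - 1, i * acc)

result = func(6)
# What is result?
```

Accumulator trace (n, acc): (6, 3) -> (5, 18) -> (4, 90) -> (3, 360) -> (2, 1080) -> (1, 2160) -> return 2160

Answer: 2160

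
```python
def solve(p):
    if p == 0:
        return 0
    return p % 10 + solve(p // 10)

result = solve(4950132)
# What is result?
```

Sum of digits of 4950132: 2 + 3 + 1 + 0 + 5 + 9 + 4 = 24

Answer: 24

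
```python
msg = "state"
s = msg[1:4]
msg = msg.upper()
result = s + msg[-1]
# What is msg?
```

Trace:
`msg = "state"` → msg = 'state'
`s = msg[1:4]` → s = 'tat'
`msg = msg.upper()` → msg = 'STATE'
`result = s + msg[-1]` → result = 'tatE'
So msg = 'STATE'

Answer: 'STATE'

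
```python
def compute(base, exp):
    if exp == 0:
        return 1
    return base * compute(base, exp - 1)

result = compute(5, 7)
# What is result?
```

compute(5, 7) = 5 * 5 * 5 * 5 * 5 * 5 * 5 = 78125

Answer: 78125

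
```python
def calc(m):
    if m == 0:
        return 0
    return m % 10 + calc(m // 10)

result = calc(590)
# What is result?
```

Sum of digits of 590: 0 + 9 + 5 = 14

Answer: 14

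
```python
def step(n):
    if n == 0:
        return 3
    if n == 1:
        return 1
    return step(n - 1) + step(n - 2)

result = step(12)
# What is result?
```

Build up from base cases: step(0)=3, step(1)=1, step(2)=4, step(3)=5, step(4)=9, step(5)=14, step(6)=23, ..., step(12)=411

Answer: 411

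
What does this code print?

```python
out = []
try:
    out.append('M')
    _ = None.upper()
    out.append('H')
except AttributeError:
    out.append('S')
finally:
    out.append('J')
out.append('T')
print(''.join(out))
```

Execution trace: 'M' (try body) → 'S' (except AttributeError) → 'J' (finally) → 'T' (after the try/except). Output: MSJT

Answer: MSJT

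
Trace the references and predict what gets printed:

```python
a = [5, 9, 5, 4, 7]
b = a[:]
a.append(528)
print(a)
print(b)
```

Key concept: slice [:] creates copy.
Step by step:
`a = [5, 9, 5, 4, 7]` → a = [5, 9, 5, 4, 7]
`b = a[:]` → b = [5, 9, 5, 4, 7]
`a.append(528)` → a = [5, 9, 5, 4, 7, 528]
`print(a)` → prints [5, 9, 5, 4, 7, 528]
`print(b)` → prints [5, 9, 5, 4, 7]

Answer:
[5, 9, 5, 4, 7, 528]
[5, 9, 5, 4, 7]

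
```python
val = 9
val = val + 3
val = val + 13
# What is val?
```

Trace:
`val = 9` → val = 9
`val = val + 3` → val = 12
`val = val + 13` → val = 25
So val = 25

Answer: 25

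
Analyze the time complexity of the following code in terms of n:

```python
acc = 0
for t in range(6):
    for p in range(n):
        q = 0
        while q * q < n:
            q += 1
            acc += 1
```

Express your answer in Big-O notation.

Each loop level contributes: 1 × n × √n. Multiplying the contributions gives O(n√n).

Answer: O(n√n)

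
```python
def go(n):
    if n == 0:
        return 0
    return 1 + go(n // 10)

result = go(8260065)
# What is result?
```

Count of digits of 8260065: 7

Answer: 7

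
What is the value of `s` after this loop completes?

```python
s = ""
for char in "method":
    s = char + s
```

Reverse 'method'
`s` takes the values: "" → "m" → "em" → "tem" → "htem" → "ohtem" → "dohtem"

Answer: "dohtem"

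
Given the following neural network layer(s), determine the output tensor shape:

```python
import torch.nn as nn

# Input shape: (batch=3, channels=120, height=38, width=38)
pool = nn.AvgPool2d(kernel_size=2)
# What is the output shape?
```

Input: (3, 120, 38, 38) -> Output: (3, 120, 19, 19)

Answer: (3, 120, 19, 19)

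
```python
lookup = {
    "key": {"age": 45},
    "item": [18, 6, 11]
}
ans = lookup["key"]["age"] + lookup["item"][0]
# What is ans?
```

Trace:
`lookup = { ...` → lookup = {'key': {'age': 45}, 'item': [18, 6, 11]}
`ans = lookup["key"]["age"] + lookup["item"][0]` → ans = 63
So ans = 63

Answer: 63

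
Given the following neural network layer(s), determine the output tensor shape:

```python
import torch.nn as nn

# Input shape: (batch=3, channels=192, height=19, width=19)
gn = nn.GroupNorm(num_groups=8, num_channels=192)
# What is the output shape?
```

Input: (3, 192, 19, 19) -> Output: (3, 192, 19, 19)

Answer: (3, 192, 19, 19)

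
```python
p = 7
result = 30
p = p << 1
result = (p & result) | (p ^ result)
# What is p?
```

Trace:
`p = 7` → p = 7
`result = 30` → result = 30
`p = p << 1` → p = 14
`result = (p & result) | (p ^ result)` → result = 30
So p = 14

Answer: 14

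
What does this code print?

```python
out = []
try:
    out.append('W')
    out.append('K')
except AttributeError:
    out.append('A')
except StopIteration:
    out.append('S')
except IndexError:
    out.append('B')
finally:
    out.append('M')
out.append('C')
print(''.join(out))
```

Execution trace: 'W' (try body) → 'K' (try body, no exception) → 'M' (finally) → 'C' (after the try/except). Output: WKMC

Answer: WKMC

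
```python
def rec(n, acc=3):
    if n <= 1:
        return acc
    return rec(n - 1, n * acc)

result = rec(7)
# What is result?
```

Accumulator trace (n, acc): (7, 3) -> (6, 21) -> (5, 126) -> (4, 630) -> (3, 2520) -> (2, 7560) -> (1, 15120) -> return 15120

Answer: 15120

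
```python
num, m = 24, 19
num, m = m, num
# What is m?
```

Trace:
`num, m = 24, 19` → num = 24; m = 19
`num, m = m, num` → num = 19; m = 24
So m = 24

Answer: 24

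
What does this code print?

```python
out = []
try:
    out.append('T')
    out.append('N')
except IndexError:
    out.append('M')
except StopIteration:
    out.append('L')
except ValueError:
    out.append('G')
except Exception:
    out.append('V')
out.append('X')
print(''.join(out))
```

Execution trace: 'T' (try body) → 'N' (try body, no exception) → 'X' (after the try/except). Output: TNX

Answer: TNX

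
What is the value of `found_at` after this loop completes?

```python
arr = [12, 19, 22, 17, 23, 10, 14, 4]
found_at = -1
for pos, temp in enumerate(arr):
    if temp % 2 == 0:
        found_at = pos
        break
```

First even number index in [12, 19, 22, 17, 23, 10, 14, 4]
`found_at` takes the values: -1 → 0

Answer: 0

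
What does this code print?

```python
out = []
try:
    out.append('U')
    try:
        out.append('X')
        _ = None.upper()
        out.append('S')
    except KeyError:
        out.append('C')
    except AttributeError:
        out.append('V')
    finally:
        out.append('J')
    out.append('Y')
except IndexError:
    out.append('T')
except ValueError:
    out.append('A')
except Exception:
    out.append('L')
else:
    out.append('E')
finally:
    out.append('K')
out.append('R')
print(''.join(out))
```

Execution trace: 'U' (try body) → 'X' (inner try body) → 'V' (inner except AttributeError) → 'J' (inner finally) → 'Y' (try body, no exception) → 'E' (else) → 'K' (finally) → 'R' (after the try/except). Output: UXVJYEKR

Answer: UXVJYEKR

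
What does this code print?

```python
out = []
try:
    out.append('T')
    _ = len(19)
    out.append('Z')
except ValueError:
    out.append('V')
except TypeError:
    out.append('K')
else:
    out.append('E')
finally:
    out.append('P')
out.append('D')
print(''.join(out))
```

Execution trace: 'T' (try body) → 'K' (except TypeError) → 'P' (finally) → 'D' (after the try/except). Output: TKPD

Answer: TKPD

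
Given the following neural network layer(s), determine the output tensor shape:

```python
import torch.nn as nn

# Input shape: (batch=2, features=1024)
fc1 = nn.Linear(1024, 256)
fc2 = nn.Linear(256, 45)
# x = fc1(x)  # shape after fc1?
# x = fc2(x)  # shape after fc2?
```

Input: (2, 1024) -> after fc1: (2, 256) -> Output: (2, 45)

Answer: (2, 45)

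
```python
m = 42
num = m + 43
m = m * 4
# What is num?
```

Trace:
`m = 42` → m = 42
`num = m + 43` → num = 85
`m = m * 4` → m = 168
So num = 85

Answer: 85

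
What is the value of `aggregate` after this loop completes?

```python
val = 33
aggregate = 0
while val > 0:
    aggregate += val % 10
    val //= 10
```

Sum digits of 33
`aggregate` takes the values: 0 → 3 → 6

Answer: 6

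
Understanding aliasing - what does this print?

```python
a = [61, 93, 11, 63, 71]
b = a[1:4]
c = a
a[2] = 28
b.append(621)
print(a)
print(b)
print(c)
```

Key concept: slice vs alias.
Step by step:
`a = [61, 93, 11, 63, 71]` → a = [61, 93, 11, 63, 71]
`b = a[1:4]` → b = [93, 11, 63]
`c = a` → c = [61, 93, 11, 63, 71] (same object as a)
`a[2] = 28` → a = [61, 93, 28, 63, 71] (same object as c); c = [61, 93, 28, 63, 71] (same object as a)
`b.append(621)` → b = [93, 11, 63, 621]
`print(a)` → prints [61, 93, 28, 63, 71]
`print(b)` → prints [93, 11, 63, 621]
`print(c)` → prints [61, 93, 28, 63, 71]

Answer:
[61, 93, 28, 63, 71]
[93, 11, 63, 621]
[61, 93, 28, 63, 71]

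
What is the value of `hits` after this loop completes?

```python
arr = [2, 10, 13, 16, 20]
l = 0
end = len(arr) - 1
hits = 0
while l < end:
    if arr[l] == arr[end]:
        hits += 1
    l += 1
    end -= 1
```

Count matching pairs from ends
`hits` takes the values: 0

Answer: 0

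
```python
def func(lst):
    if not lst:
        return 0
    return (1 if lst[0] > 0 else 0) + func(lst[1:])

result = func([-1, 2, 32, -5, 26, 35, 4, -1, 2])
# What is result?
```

Count of positive elements in [-1, 2, 32, -5, 26, 35, 4, -1, 2] = 6

Answer: 6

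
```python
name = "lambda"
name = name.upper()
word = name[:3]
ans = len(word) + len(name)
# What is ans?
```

Trace:
`name = "lambda"` → name = 'lambda'
`name = name.upper()` → name = 'LAMBDA'
`word = name[:3]` → word = 'LAM'
`ans = len(word) + len(name)` → ans = 9
So ans = 9

Answer: 9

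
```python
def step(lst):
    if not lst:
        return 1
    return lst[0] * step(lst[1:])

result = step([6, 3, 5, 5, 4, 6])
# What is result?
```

Product over [6, 3, 5, 5, 4, 6] = 6 * 3 * 5 * 5 * 4 * 6 = 10800

Answer: 10800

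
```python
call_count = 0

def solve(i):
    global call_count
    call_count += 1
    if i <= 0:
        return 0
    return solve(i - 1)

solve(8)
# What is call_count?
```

Linear recursion stepping by 1: 9 calls from i=8 down to ≤0.

Answer: 9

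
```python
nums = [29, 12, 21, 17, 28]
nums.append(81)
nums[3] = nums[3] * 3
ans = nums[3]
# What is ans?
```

Trace:
`nums = [29, 12, 21, 17, 28]` → nums = [29, 12, 21, 17, 28]
`nums.append(81)` → nums = [29, 12, 21, 17, 28, 81]
`nums[3] = nums[3] * 3` → nums = [29, 12, 21, 51, 28, 81]
`ans = nums[3]` → ans = 51
So ans = 51

Answer: 51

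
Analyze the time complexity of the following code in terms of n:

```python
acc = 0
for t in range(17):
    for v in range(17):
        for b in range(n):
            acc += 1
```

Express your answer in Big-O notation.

Each loop level contributes: 1 × 1 × n. Multiplying the contributions gives O(n).

Answer: O(n)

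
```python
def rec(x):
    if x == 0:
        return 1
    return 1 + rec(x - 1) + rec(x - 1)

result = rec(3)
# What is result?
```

rec(x) = 1 + 2·rec(x-1), rec(0)=1. Closed form: (1+1)·2^3 - 1 = 15.

Answer: 15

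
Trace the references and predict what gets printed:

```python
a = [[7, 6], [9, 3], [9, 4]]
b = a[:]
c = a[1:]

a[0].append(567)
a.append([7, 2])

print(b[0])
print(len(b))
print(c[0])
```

Key concept: slice with nested mutation.
Step by step:
`a = [[7, 6], [9, 3], [9, 4]]` → a = [[7, 6], [9, 3], [9, 4]]
`b = a[:]` → b = [[7, 6], [9, 3], [9, 4]]
`c = a[1:]` → c = [[9, 3], [9, 4]]
`a[0].append(567)` → a = [[7, 6, 567], [9, 3], [9, 4]]; b = [[7, 6, 567], [9, 3], [9, 4]]
`a.append([7, 2])` → a = [[7, 6, 567], [9, 3], [9, 4], [7, 2]]
`print(b[0])` → prints [7, 6, 567]
`print(len(b))` → prints 3
`print(c[0])` → prints [9, 3]

Answer:
[7, 6, 567]
3
[9, 3]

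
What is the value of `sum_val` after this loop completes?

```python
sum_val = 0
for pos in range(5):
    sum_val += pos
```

Sum of 0 to 4 = 10
`sum_val` takes the values: 0 → 1 → 3 → 6 → 10

Answer: 10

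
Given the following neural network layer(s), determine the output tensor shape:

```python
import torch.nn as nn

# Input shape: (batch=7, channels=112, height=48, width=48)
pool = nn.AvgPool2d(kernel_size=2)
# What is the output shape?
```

Input: (7, 112, 48, 48) -> Output: (7, 112, 24, 24)

Answer: (7, 112, 24, 24)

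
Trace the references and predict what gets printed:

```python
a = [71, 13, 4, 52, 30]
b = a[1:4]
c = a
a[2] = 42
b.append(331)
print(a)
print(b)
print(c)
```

Key concept: slice vs alias.
Step by step:
`a = [71, 13, 4, 52, 30]` → a = [71, 13, 4, 52, 30]
`b = a[1:4]` → b = [13, 4, 52]
`c = a` → c = [71, 13, 4, 52, 30] (same object as a)
`a[2] = 42` → a = [71, 13, 42, 52, 30] (same object as c); c = [71, 13, 42, 52, 30] (same object as a)
`b.append(331)` → b = [13, 4, 52, 331]
`print(a)` → prints [71, 13, 42, 52, 30]
`print(b)` → prints [13, 4, 52, 331]
`print(c)` → prints [71, 13, 42, 52, 30]

Answer:
[71, 13, 42, 52, 30]
[13, 4, 52, 331]
[71, 13, 42, 52, 30]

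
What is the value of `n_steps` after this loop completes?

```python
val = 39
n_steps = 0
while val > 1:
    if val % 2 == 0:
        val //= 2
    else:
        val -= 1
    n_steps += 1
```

Steps to reduce 39 to 1
`n_steps` takes the values: 0 → 1 → 2 → 3 → 4 → 5 → 6 → 7 → 8

Answer: 8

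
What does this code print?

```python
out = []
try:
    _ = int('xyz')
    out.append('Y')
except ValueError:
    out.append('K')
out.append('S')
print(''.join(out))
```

Execution trace: 'K' (except ValueError) → 'S' (after the try/except). Output: KS

Answer: KS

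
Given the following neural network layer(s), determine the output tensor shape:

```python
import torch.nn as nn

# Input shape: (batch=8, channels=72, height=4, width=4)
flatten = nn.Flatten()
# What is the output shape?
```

Input: (8, 72, 4, 4) -> Output: (8, 1152)

Answer: (8, 1152)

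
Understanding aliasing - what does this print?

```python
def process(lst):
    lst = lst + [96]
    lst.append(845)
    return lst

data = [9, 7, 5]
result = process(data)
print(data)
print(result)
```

Key concept: rebinding parameter vs mutation.
Step by step:
`data = [9, 7, 5]` → data = [9, 7, 5]
`result = process(data)` → result = [9, 7, 5, 96, 845]
`print(data)` → prints [9, 7, 5]
`print(result)` → prints [9, 7, 5, 96, 845]

Answer:
[9, 7, 5]
[9, 7, 5, 96, 845]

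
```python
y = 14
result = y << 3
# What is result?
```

Trace:
`y = 14` → y = 14
`result = y << 3` → result = 112
So result = 112

Answer: 112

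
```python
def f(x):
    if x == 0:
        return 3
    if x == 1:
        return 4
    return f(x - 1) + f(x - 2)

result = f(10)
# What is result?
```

Build up from base cases: f(0)=3, f(1)=4, f(2)=7, f(3)=11, f(4)=18, f(5)=29, f(6)=47, ..., f(10)=322

Answer: 322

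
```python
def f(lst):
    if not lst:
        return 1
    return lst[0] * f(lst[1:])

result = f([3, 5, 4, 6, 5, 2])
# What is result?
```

Product over [3, 5, 4, 6, 5, 2] = 3 * 5 * 4 * 6 * 5 * 2 = 3600

Answer: 3600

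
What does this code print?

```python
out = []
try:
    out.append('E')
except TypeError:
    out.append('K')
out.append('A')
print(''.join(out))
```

Execution trace: 'E' (try body, no exception) → 'A' (after the try/except). Output: EA

Answer: EA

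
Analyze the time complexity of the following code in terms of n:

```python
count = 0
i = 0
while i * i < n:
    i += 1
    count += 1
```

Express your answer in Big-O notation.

Each loop level contributes: √n. Multiplying the contributions gives O(√n).

Answer: O(√n)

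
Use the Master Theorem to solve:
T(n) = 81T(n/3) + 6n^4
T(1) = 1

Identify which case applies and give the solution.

a=81, b=3, f(n)=6n^4. log_3(81) = 4. Since c=4 = 4, Case 2 applies: T(n) = Θ(n^log_b(a) · log n) = O(n^4 log n).

Answer: O(n^4 log n) - Case 2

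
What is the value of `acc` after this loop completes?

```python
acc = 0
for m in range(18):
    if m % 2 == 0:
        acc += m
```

Sum of even numbers 0 to 17
`acc` takes the values: 0 → 2 → 6 → 12 → 20 → 30 → 42 → 56 → 72

Answer: 72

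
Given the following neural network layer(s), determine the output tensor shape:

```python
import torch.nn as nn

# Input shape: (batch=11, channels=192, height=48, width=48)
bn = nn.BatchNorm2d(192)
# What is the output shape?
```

Input: (11, 192, 48, 48) -> Output: (11, 192, 48, 48)

Answer: (11, 192, 48, 48)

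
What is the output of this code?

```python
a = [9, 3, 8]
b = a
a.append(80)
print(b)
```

Key concept: basic list aliasing.
Step by step:
`a = [9, 3, 8]` → a = [9, 3, 8]
`b = a` → b = [9, 3, 8] (same object as a)
`a.append(80)` → a = [9, 3, 8, 80] (same object as b); b = [9, 3, 8, 80] (same object as a)
`print(b)` → prints [9, 3, 8, 80]

Answer: [9, 3, 8, 80]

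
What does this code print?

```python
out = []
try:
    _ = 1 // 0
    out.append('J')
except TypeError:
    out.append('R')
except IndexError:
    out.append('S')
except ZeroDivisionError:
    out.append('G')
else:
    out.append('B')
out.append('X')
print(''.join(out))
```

Execution trace: 'G' (except ZeroDivisionError) → 'X' (after the try/except). Output: GX

Answer: GX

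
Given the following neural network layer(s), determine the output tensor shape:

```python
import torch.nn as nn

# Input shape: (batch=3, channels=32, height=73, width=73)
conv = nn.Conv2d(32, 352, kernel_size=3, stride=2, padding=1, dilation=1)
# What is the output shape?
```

Input: (3, 32, 73, 73) -> Output: (3, 352, 37, 37)

Answer: (3, 352, 37, 37)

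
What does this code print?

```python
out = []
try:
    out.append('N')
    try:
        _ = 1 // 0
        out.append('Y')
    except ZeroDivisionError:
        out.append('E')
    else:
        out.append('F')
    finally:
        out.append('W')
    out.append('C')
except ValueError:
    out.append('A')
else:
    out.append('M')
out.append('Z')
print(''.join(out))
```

Execution trace: 'N' (try body) → 'E' (inner except ZeroDivisionError) → 'W' (inner finally) → 'C' (try body, no exception) → 'M' (else) → 'Z' (after the try/except). Output: NEWCMZ

Answer: NEWCMZ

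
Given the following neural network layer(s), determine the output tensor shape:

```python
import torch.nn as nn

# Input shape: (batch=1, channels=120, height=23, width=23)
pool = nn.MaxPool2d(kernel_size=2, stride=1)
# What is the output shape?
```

Input: (1, 120, 23, 23) -> Output: (1, 120, 22, 22)

Answer: (1, 120, 22, 22)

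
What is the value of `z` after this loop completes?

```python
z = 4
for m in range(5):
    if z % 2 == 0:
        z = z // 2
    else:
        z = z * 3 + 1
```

Collatz-style transformation from 4
`z` takes the values: 4 → 2 → 1 → 4 → 2 → 1

Answer: 1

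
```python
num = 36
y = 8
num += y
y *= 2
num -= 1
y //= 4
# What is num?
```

Trace:
`num = 36` → num = 36
`y = 8` → y = 8
`num += y` → num = 44
`y *= 2` → y = 16
`num -= 1` → num = 43
`y //= 4` → y = 4
So num = 43

Answer: 43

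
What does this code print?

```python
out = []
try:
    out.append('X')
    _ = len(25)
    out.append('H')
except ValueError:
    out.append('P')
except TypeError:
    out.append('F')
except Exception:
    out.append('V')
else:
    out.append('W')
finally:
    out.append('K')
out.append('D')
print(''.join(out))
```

Execution trace: 'X' (try body) → 'F' (except TypeError) → 'K' (finally) → 'D' (after the try/except). Output: XFKD

Answer: XFKD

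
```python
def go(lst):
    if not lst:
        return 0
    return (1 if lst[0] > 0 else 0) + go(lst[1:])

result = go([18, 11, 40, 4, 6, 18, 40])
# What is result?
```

Count of positive elements in [18, 11, 40, 4, 6, 18, 40] = 7

Answer: 7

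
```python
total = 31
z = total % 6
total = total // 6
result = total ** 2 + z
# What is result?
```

Trace:
`total = 31` → total = 31
`z = total % 6` → z = 1
`total = total // 6` → total = 5
`result = total ** 2 + z` → result = 26
So result = 26

Answer: 26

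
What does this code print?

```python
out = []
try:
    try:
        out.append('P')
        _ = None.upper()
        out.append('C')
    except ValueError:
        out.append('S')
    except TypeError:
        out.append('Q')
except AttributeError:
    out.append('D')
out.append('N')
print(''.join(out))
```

Execution trace: 'P' (inner try body) → 'D' (outer except AttributeError) → 'N' (after the try/except). Output: PDN

Answer: PDN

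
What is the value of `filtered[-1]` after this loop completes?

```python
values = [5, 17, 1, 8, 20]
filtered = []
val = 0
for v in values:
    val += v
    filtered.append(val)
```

Cumulative sum ends at 51
`filtered` takes the values: [] → [5] → [5, 22] → [5, 22, 23] → [5, 22, 23, 31] → [5, 22, 23, 31, 51]
So `filtered[-1]` = 51

Answer: 51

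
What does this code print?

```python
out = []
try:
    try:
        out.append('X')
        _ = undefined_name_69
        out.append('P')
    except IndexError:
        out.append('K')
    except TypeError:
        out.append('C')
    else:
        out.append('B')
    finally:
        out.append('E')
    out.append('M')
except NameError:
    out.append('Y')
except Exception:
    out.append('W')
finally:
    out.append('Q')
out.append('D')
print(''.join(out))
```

Execution trace: 'X' (inner try body) → 'E' (inner finally) → 'Y' (except NameError) → 'Q' (finally) → 'D' (after the try/except). Output: XEYQD

Answer: XEYQD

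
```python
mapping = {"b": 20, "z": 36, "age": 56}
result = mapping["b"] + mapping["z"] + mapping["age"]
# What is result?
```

Trace:
`mapping = {"b": 20, "z": 36, "age": 56}` → mapping = {'b': 20, 'z': 36, 'age': 56}
`result = mapping["b"] + mapping["z"] + mapping["age"]` → result = 112
So result = 112

Answer: 112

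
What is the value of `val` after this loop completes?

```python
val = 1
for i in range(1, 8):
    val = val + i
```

Start at 1, add 1 through 7
`val` takes the values: 1 → 2 → 4 → 7 → 11 → 16 → 22 → 29

Answer: 29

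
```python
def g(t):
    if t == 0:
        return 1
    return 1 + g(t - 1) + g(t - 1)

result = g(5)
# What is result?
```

g(t) = 1 + 2·g(t-1), g(0)=1. Closed form: (1+1)·2^5 - 1 = 63.

Answer: 63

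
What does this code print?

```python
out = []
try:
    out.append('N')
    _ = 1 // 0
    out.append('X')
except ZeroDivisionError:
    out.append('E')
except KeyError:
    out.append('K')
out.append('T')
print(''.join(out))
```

Execution trace: 'N' (try body) → 'E' (except ZeroDivisionError) → 'T' (after the try/except). Output: NET

Answer: NET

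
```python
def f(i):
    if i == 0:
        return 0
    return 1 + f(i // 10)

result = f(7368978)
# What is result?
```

Count of digits of 7368978: 7

Answer: 7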